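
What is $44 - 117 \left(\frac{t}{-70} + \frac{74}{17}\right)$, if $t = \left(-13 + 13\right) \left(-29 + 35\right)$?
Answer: $- \frac{7910}{17} \approx -465.29$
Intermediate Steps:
$t = 0$ ($t = 0 \cdot 6 = 0$)
$44 - 117 \left(\frac{t}{-70} + \frac{74}{17}\right) = 44 - 117 \left(\frac{0}{-70} + \frac{74}{17}\right) = 44 - 117 \left(0 \left(- \frac{1}{70}\right) + 74 \cdot \frac{1}{17}\right) = 44 - 117 \left(0 + \frac{74}{17}\right) = 44 - \frac{8658}{17} = - \frac{7910}{17}$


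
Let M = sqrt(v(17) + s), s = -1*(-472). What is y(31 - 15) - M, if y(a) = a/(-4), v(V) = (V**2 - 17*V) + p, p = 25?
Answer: -4 - sqrt(497) ≈ -26.293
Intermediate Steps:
v(V) = 25 + V**2 - 17*V (v(V) = (V**2 - 17*V) + 25 = 25 + V**2 - 17*V)
s = 472
y(a) = -a/4 (y(a) = a*(-1/4) = -a/4)
M = sqrt(497) (M = sqrt((25 + 17**2 - 17*17) + 472) = sqrt((25 + 289 - 289) + 472) = sqrt(25 + 472) = sqrt(497) ≈ 22.293)
y(31 - 15) - M = -(31 - 15)/4 - sqrt(497) = -1/4*16 - sqrt(497) = -4 - sqrt(497)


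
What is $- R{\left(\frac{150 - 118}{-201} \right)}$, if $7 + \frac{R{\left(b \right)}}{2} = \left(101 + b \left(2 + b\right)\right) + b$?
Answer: $- \frac{7558844}{40401} \approx -187.1$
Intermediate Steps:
$R{\left(b \right)} = 188 + 2 b + 2 b \left(2 + b\right)$ ($R{\left(b \right)} = -14 + 2 \left(\left(101 + b \left(2 + b\right)\right) + b\right) = -14 + 2 \left(101 + b + b \left(2 + b\right)\right) = -14 + \left(202 + 2 b + 2 b \left(2 + b\right)\right) = 188 + 2 b + 2 b \left(2 + b\right)$)
$- R{\left(\frac{150 - 118}{-201} \right)} = - (188 + 2 \left(\frac{150 - 118}{-201}\right)^{2} + 6 \frac{150 - 118}{-201}) = - (188 + 2 \left(\left(150 - 118\right) \left(- \frac{1}{201}\right)\right)^{2} + 6 \left(150 - 118\right) \left(- \frac{1}{201}\right)) = - (188 + 2 \left(32 \left(- \frac{1}{201}\right)\right)^{2} + 6 \cdot 32 \left(- \frac{1}{201}\right)) = - (188 + 2 \left(- \frac{32}{201}\right)^{2} + 6 \left(- \frac{32}{201}\right)) = - (188 + 2 \cdot \frac{1024}{40401} - \frac{64}{67}) = - (188 + \frac{2048}{40401} - \frac{64}{67}) = \left(-1\right) \frac{7558844}{40401} = - \frac{7558844}{40401}$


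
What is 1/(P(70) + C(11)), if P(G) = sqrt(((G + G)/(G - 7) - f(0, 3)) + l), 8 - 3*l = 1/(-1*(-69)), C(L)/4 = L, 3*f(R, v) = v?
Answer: 759/33329 - sqrt(4623)/66658 ≈ 0.021753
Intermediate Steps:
f(R, v) = v/3
C(L) = 4*L
l = 551/207 (l = 8/3 - 1/(3*((-1*(-69)))) = 8/3 - 1/3/69 = 8/3 - 1/3*1/69 = 8/3 - 1/207 = 551/207 ≈ 2.6618)
P(G) = sqrt(344/207 + 2*G/(-7 + G)) (P(G) = sqrt(((G + G)/(G - 7) - 3/3) + 551/207) = sqrt(((2*G)/(-7 + G) - 1*1) + 551/207) = sqrt((2*G/(-7 + G) - 1) + 551/207) = sqrt((-1 + 2*G/(-7 + G)) + 551/207) = sqrt(344/207 + 2*G/(-7 + G)))
1/(P(70) + C(11)) = 1/(sqrt(46)*sqrt((-1204 + 379*70)/(-7 + 70))/69 + 4*11) = 1/(sqrt(46)*sqrt((-1204 + 26530)/63)/69 + 44) = 1/(sqrt(46)*sqrt((1/63)*25326)/69 + 44) = 1/(sqrt(46)*sqrt(402)/69 + 44) = 1/(2*sqrt(4623)/69 + 44) = 1/(44 + 2*sqrt(4623)/69)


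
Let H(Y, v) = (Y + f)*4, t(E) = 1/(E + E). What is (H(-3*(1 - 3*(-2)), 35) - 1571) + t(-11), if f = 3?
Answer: -36147/22 ≈ -1643.0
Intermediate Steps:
t(E) = 1/(2*E)
H(Y, v) = 12 + 4*Y (H(Y, v) = (Y + 3)*4 = (3 + Y)*4 = 12 + 4*Y)
(H(-3*(1 - 3*(-2)), 35) - 1571) + t(-11) = ((12 + 4*(-3*(1 - 3*(-2)))) - 1571) + (1/2)/(-11) = ((12 + 4*(-3*(1 + 6))) - 1571) + (1/2)*(-1/11) = ((12 + 4*(-3*7)) - 1571) - 1/22 = ((12 + 4*(-21)) - 1571) - 1/22 = ((12 - 84) - 1571) - 1/22 = (-72 - 1571) - 1/22 = -1643 - 1/22 = -36147/22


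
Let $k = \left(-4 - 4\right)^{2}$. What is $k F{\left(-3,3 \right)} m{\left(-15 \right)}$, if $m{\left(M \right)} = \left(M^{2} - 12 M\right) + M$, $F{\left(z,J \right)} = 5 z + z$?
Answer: $-449280$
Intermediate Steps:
$k = 64$ ($k = \left(-8\right)^{2} = 64$)
$F{\left(z,J \right)} = 6 z$
$m{\left(M \right)} = M^{2} - 11 M$
$k F{\left(-3,3 \right)} m{\left(-15 \right)} = 64 \cdot 6 \left(-3\right) \left(- 15 \left(-11 - 15\right)\right) = 64 \left(-18\right) \left(\left(-15\right) \left(-26\right)\right) = \left(-1152\right) 390 = -449280$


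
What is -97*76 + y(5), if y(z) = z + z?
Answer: -7362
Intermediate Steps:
y(z) = 2*z
-97*76 + y(5) = -97*76 + 2*5 = -7372 + 10 = -7362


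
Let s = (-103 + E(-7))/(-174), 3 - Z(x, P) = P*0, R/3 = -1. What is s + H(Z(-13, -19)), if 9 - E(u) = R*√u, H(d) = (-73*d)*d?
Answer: -57112/87 - I*√7/58 ≈ -656.46 - 0.045616*I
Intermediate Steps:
R = -3 (R = 3*(-1) = -3)
Z(x, P) = 3 (Z(x, P) = 3 - P*0 = 3 - 1*0 = 3 + 0 = 3)
H(d) = -73*d²
E(u) = 9 + 3*√u (E(u) = 9 - (-3)*√u = 9 + 3*√u)
s = 47/87 - I*√7/58 (s = (-103 + (9 + 3*√(-7)))/(-174) = (-103 + (9 + 3*(I*√7)))*(-1/174) = (-103 + (9 + 3*I*√7))*(-1/174) = (-94 + 3*I*√7)*(-1/174) = 47/87 - I*√7/58 ≈ 0.54023 - 0.045616*I)
s + H(Z(-13, -19)) = (47/87 - I*√7/58) - 73*3² = (47/87 - I*√7/58) - 73*9 = (47/87 - I*√7/58) - 657 = -57112/87 - I*√7/58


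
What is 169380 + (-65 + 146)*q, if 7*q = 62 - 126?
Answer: 1180476/7 ≈ 1.6864e+5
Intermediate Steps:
q = -64/7 (q = (62 - 126)/7 = (⅐)*(-64) = -64/7 ≈ -9.1429)
169380 + (-65 + 146)*q = 169380 + (-65 + 146)*(-64/7) = 169380 + 81*(-64/7) = 169380 - 5184/7 = 1180476/7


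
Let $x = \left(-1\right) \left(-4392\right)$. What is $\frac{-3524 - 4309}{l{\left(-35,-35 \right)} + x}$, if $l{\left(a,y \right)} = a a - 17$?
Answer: $- \frac{1119}{800} \approx -1.3988$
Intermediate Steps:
$l{\left(a,y \right)} = -17 + a^{2}$ ($l{\left(a,y \right)} = a^{2} - 17 = -17 + a^{2}$)
$x = 4392$
$\frac{-3524 - 4309}{l{\left(-35,-35 \right)} + x} = \frac{-3524 - 4309}{\left(-17 + \left(-35\right)^{2}\right) + 4392} = - \frac{7833}{\left(-17 + 1225\right) + 4392} = - \frac{7833}{1208 + 4392} = - \frac{7833}{5600} = \left(-7833\right) \frac{1}{5600} = - \frac{1119}{800}$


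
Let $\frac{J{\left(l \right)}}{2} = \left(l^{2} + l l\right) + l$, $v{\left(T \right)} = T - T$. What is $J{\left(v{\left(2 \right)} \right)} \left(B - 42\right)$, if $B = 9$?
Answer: $0$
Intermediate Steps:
$v{\left(T \right)} = 0$
$J{\left(l \right)} = 2 l + 4 l^{2}$ ($J{\left(l \right)} = 2 \left(\left(l^{2} + l l\right) + l\right) = 2 \left(\left(l^{2} + l^{2}\right) + l\right) = 2 \left(2 l^{2} + l\right) = 2 \left(l + 2 l^{2}\right) = 2 l + 4 l^{2}$)
$J{\left(v{\left(2 \right)} \right)} \left(B - 42\right) = 2 \cdot 0 \left(1 + 2 \cdot 0\right) \left(9 - 42\right) = 2 \cdot 0 \left(1 + 0\right) \left(-33\right) = 2 \cdot 0 \cdot 1 \left(-33\right) = 0 \left(-33\right) = 0$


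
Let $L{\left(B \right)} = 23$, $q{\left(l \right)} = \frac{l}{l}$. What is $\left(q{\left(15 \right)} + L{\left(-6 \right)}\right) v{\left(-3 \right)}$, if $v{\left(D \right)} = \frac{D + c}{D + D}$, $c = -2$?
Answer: $20$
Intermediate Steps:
$q{\left(l \right)} = 1$
$v{\left(D \right)} = \frac{-2 + D}{2 D}$ ($v{\left(D \right)} = \frac{D - 2}{D + D} = \frac{-2 + D}{2 D}$)
$\left(q{\left(15 \right)} + L{\left(-6 \right)}\right) v{\left(-3 \right)} = \left(1 + 23\right) \frac{-2 - 3}{2 \left(-3\right)} = 24 \cdot \frac{1}{2} \left(- \frac{1}{3}\right) \left(-5\right) = 24 \cdot \frac{5}{6} = 20$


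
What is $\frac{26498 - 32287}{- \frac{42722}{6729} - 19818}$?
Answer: $\frac{38954181}{133398044} \approx 0.29201$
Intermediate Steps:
$\frac{26498 - 32287}{- \frac{42722}{6729} - 19818} = - \frac{5789}{\left(-42722\right) \frac{1}{6729} - 19818} = - \frac{5789}{- \frac{42722}{6729} - 19818} = - \frac{5789}{- \frac{133398044}{6729}} = \left(-5789\right) \left(- \frac{6729}{133398044}\right) = \frac{38954181}{133398044}$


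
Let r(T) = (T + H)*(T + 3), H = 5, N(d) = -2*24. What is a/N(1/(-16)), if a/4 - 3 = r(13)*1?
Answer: -97/4 ≈ -24.250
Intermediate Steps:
N(d) = -48
r(T) = (3 + T)*(5 + T) (r(T) = (T + 5)*(T + 3) = (5 + T)*(3 + T) = (3 + T)*(5 + T))
a = 1164 (a = 12 + 4*((15 + 13² + 8*13)*1) = 12 + 4*((15 + 169 + 104)*1) = 12 + 4*(288*1) = 12 + 4*288 = 12 + 1152 = 1164)
a/N(1/(-16)) = 1164/(-48) = 1164*(-1/48) = -97/4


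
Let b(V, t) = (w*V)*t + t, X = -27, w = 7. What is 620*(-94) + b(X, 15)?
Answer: -61100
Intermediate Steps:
b(V, t) = t + 7*V*t (b(V, t) = (7*V)*t + t = 7*V*t + t = t + 7*V*t)
620*(-94) + b(X, 15) = 620*(-94) + 15*(1 + 7*(-27)) = -58280 + 15*(1 - 189) = -58280 + 15*(-188) = -58280 - 2820 = -61100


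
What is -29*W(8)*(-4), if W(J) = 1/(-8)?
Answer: -29/2 ≈ -14.500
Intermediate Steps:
W(J) = -⅛
-29*W(8)*(-4) = -29*(-⅛)*(-4) = (29/8)*(-4) = -29/2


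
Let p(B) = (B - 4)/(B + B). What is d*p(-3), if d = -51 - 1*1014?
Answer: -2485/2 ≈ -1242.5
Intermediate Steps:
p(B) = (-4 + B)/(2*B) (p(B) = (-4 + B)/((2*B)) = (-4 + B)*(1/(2*B)) = (-4 + B)/(2*B))
d = -1065 (d = -51 - 1014 = -1065)
d*p(-3) = -1065*(-4 - 3)/(2*(-3)) = -1065*(-1)*(-7)/(2*3) = -1065*7/6 = -2485/2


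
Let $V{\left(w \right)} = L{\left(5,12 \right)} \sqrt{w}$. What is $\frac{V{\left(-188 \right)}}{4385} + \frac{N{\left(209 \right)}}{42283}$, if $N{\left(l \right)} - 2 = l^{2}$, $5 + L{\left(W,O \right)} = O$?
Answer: $\frac{43683}{42283} + \frac{14 i \sqrt{47}}{4385} \approx 1.0331 + 0.021888 i$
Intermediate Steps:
$L{\left(W,O \right)} = -5 + O$
$V{\left(w \right)} = 7 \sqrt{w}$ ($V{\left(w \right)} = \left(-5 + 12\right) \sqrt{w} = 7 \sqrt{w}$)
$N{\left(l \right)} = 2 + l^{2}$
$\frac{V{\left(-188 \right)}}{4385} + \frac{N{\left(209 \right)}}{42283} = \frac{7 \sqrt{-188}}{4385} + \frac{2 + 209^{2}}{42283} = 7 \cdot 2 i \sqrt{47} \cdot \frac{1}{4385} + \left(2 + 43681\right) \frac{1}{42283} = 14 i \sqrt{47} \cdot \frac{1}{4385} + 43683 \cdot \frac{1}{42283} = \frac{14 i \sqrt{47}}{4385} + \frac{43683}{42283} = \frac{43683}{42283} + \frac{14 i \sqrt{47}}{4385}$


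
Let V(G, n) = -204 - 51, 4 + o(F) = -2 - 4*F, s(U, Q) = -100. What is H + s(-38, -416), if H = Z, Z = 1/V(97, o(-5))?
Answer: -25501/255 ≈ -100.00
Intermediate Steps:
o(F) = -6 - 4*F (o(F) = -4 + (-2 - 4*F) = -6 - 4*F)
V(G, n) = -255
Z = -1/255 (Z = 1/(-255) = -1/255 ≈ -0.0039216)
H = -1/255 ≈ -0.0039216
H + s(-38, -416) = -1/255 - 100 = -25501/255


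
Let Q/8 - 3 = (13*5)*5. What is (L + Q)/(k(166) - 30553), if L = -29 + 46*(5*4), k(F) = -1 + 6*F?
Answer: -3515/29558 ≈ -0.11892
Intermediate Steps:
Q = 2624 (Q = 24 + 8*((13*5)*5) = 24 + 8*(65*5) = 24 + 8*325 = 24 + 2600 = 2624)
L = 891 (L = -29 + 46*20 = -29 + 920 = 891)
(L + Q)/(k(166) - 30553) = (891 + 2624)/((-1 + 6*166) - 30553) = 3515/((-1 + 996) - 30553) = 3515/(995 - 30553) = 3515/(-29558) = 3515*(-1/29558) = -3515/29558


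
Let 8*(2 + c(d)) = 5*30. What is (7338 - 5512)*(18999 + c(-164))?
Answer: 69445519/2 ≈ 3.4723e+7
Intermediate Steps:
c(d) = 67/4 (c(d) = -2 + (5*30)/8 = -2 + (⅛)*150 = -2 + 75/4 = 67/4)
(7338 - 5512)*(18999 + c(-164)) = (7338 - 5512)*(18999 + 67/4) = 1826*(76063/4) = 69445519/2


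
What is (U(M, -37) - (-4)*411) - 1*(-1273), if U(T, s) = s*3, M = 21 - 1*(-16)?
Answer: 2806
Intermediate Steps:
M = 37 (M = 21 + 16 = 37)
U(T, s) = 3*s
(U(M, -37) - (-4)*411) - 1*(-1273) = (3*(-37) - (-4)*411) - 1*(-1273) = (-111 - 1*(-1644)) + 1273 = (-111 + 1644) + 1273 = 1533 + 1273 = 2806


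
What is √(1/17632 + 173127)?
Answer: √3363937942030/4408 ≈ 416.09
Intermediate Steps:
√(1/17632 + 173127) = √(3052575265/17632) = √3363937942030/4408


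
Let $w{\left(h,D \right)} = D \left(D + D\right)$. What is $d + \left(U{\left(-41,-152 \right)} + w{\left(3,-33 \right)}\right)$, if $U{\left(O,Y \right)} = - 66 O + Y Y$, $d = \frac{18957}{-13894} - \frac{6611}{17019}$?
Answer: $\frac{6617683581751}{236461986} \approx 27986.0$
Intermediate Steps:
$w{\left(h,D \right)} = 2 D^{2}$ ($w{\left(h,D \right)} = D 2 D = 2 D^{2}$)
$d = - \frac{414482417}{236461986}$ ($d = 18957 \left(- \frac{1}{13894}\right) - \frac{6611}{17019} = - \frac{18957}{13894} - \frac{6611}{17019} = - \frac{414482417}{236461986} \approx -1.7528$)
$U{\left(O,Y \right)} = Y^{2} - 66 O$ ($U{\left(O,Y \right)} = - 66 O + Y^{2} = Y^{2} - 66 O$)
$d + \left(U{\left(-41,-152 \right)} + w{\left(3,-33 \right)}\right) = - \frac{414482417}{236461986} + \left(\left(\left(-152\right)^{2} - -2706\right) + 2 \left(-33\right)^{2}\right) = - \frac{414482417}{236461986} + \left(\left(23104 + 2706\right) + 2 \cdot 1089\right) = - \frac{414482417}{236461986} + \left(25810 + 2178\right) = - \frac{414482417}{236461986} + 27988 = \frac{6617683581751}{236461986}$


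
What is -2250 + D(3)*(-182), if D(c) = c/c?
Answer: -2432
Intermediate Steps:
D(c) = 1
-2250 + D(3)*(-182) = -2250 + 1*(-182) = -2250 - 182 = -2432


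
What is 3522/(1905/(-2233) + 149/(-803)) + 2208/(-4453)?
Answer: -116223634095/34270288 ≈ -3391.4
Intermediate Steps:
3522/(1905/(-2233) + 149/(-803)) + 2208/(-4453) = 3522/(1905*(-1/2233) + 149*(-1/803)) + 2208*(-1/4453) = 3522/(-1905/2233 - 149/803) - 2208/4453 = 3522/(-15392/14819) - 2208/4453 = 3522*(-14819/15392) - 2208/4453 = -26096259/7696 - 2208/4453 = -116223634095/34270288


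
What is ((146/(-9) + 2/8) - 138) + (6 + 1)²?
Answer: -3779/36 ≈ -104.97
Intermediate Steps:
((146/(-9) + 2/8) - 138) + (6 + 1)² = ((146*(-⅑) + 2*(⅛)) - 138) + 7² = ((-146/9 + ¼) - 138) + 49 = (-575/36 - 138) + 49 = -5543/36 + 49 = -3779/36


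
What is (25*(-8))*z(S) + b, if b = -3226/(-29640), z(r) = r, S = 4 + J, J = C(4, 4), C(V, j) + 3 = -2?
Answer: 2965613/14820 ≈ 200.11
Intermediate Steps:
C(V, j) = -5 (C(V, j) = -3 - 2 = -5)
J = -5
S = -1 (S = 4 - 5 = -1)
b = 1613/14820 (b = -3226*(-1/29640) = 1613/14820 ≈ 0.10884)
(25*(-8))*z(S) + b = (25*(-8))*(-1) + 1613/14820 = -200*(-1) + 1613/14820 = 200 + 1613/14820 = 2965613/14820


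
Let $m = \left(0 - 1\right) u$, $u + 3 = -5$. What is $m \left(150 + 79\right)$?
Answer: $1832$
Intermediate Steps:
$u = -8$ ($u = -3 - 5 = -8$)
$m = 8$ ($m = \left(0 - 1\right) \left(-8\right) = \left(-1\right) \left(-8\right) = 8$)
$m \left(150 + 79\right) = 8 \left(150 + 79\right) = 8 \cdot 229 = 1832$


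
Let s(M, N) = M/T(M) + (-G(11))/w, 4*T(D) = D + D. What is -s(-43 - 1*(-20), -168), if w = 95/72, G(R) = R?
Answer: 602/95 ≈ 6.3368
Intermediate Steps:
T(D) = D/2 (T(D) = (D + D)/4 = (2*D)/4 = D/2)
w = 95/72 (w = 95*(1/72) = 95/72 ≈ 1.3194)
s(M, N) = -602/95 (s(M, N) = M/((M/2)) + (-1*11)/(95/72) = M*(2/M) - 11*72/95 = 2 - 792/95 = -602/95)
-s(-43 - 1*(-20), -168) = -1*(-602/95) = 602/95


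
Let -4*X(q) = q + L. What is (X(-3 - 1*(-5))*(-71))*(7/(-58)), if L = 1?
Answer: -1491/232 ≈ -6.4267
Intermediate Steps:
X(q) = -¼ - q/4 (X(q) = -(q + 1)/4 = -(1 + q)/4 = -¼ - q/4)
(X(-3 - 1*(-5))*(-71))*(7/(-58)) = ((-¼ - (-3 - 1*(-5))/4)*(-71))*(7/(-58)) = ((-¼ - (-3 + 5)/4)*(-71))*(7*(-1/58)) = ((-¼ - ¼*2)*(-71))*(-7/58) = ((-¼ - ½)*(-71))*(-7/58) = -¾*(-71)*(-7/58) = (213/4)*(-7/58) = -1491/232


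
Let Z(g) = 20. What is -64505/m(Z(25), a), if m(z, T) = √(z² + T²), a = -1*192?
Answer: -64505*√2329/9316 ≈ -334.16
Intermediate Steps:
a = -192
m(z, T) = √(T² + z²)
-64505/m(Z(25), a) = -64505/√((-192)² + 20²) = -64505/√(36864 + 400) = -64505*√2329/9316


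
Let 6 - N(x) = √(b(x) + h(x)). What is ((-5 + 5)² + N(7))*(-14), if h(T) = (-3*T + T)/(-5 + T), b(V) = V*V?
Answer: -84 + 14*√42 ≈ 6.7304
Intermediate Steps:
b(V) = V²
h(T) = -2*T/(-5 + T) (h(T) = (-2*T)/(-5 + T) = -2*T/(-5 + T))
N(x) = 6 - √(x² - 2*x/(-5 + x))
((-5 + 5)² + N(7))*(-14) = ((-5 + 5)² + (6 - √(7*(-2 + 7*(-5 + 7))/(-5 + 7))))*(-14) = (0² + (6 - √(7*(-2 + 7*2)/2)))*(-14) = (0 + (6 - √(7*(½)*(-2 + 14))))*(-14) = (0 + (6 - √(7*(½)*12)))*(-14) = (0 + (6 - √42))*(-14) = (6 - √42)*(-14) = -84 + 14*√42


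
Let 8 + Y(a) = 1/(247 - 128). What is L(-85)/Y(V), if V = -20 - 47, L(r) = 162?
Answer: -6426/317 ≈ -20.271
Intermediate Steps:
V = -67
Y(a) = -951/119 (Y(a) = -8 + 1/(247 - 128) = -8 + 1/119 = -951/119)
L(-85)/Y(V) = 162/(-951/119) = 162*(-119/951) = -6426/317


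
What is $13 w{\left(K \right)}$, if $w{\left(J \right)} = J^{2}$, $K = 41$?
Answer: $21853$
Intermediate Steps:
$13 w{\left(K \right)} = 13 \cdot 41^{2} = 13 \cdot 1681 = 21853$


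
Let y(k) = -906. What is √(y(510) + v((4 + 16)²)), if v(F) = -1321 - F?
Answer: I*√2627 ≈ 51.254*I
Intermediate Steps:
√(y(510) + v((4 + 16)²)) = √(-906 + (-1321 - (4 + 16)²)) = √(-906 + (-1321 - 1*20²)) = √(-906 + (-1321 - 1*400)) = √(-906 + (-1321 - 400)) = √(-906 - 1721) = √(-2627) = I*√2627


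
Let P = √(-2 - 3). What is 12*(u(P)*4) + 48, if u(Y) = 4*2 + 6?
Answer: 720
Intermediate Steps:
P = I*√5 (P = √(-5) = I*√5 ≈ 2.2361*I)
u(Y) = 14 (u(Y) = 8 + 6 = 14)
12*(u(P)*4) + 48 = 12*(14*4) + 48 = 12*56 + 48 = 672 + 48 = 720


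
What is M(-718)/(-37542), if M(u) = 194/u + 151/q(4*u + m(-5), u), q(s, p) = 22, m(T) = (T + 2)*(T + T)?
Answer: -52075/296506716 ≈ -0.00017563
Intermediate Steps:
m(T) = 2*T*(2 + T) (m(T) = (2 + T)*(2*T) = 2*T*(2 + T))
M(u) = 151/22 + 194/u (M(u) = 194/u + 151/22 = 151/22 + 194/u)
M(-718)/(-37542) = (151/22 + 194/(-718))/(-37542) = (151/22 + 194*(-1/718))*(-1/37542) = (151/22 - 97/359)*(-1/37542) = (52075/7898)*(-1/37542) = -52075/296506716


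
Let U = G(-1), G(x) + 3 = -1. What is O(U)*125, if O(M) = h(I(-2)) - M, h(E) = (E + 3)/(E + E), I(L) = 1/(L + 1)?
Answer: 375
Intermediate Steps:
G(x) = -4 (G(x) = -3 - 1 = -4)
U = -4
I(L) = 1/(1 + L)
h(E) = (3 + E)/(2*E) (h(E) = (3 + E)/((2*E)) = (3 + E)*(1/(2*E)) = (3 + E)/(2*E))
O(M) = -1 - M (O(M) = (3 + 1/(1 - 2))/(2*(1/(1 - 2))) - M = (3 + 1/(-1))/(2*(1/(-1))) - M = (½)*(3 - 1)/(-1) - M = (½)*(-1)*2 - M = -1 - M)
O(U)*125 = (-1 - 1*(-4))*125 = (-1 + 4)*125 = 3*125 = 375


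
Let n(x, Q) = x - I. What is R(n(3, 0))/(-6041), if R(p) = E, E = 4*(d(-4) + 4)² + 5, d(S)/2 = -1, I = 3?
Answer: -3/863 ≈ -0.0034762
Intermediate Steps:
d(S) = -2 (d(S) = 2*(-1) = -2)
n(x, Q) = -3 + x (n(x, Q) = x - 1*3 = x - 3 = -3 + x)
E = 21 (E = 4*(-2 + 4)² + 5 = 4*2² + 5 = 4*4 + 5 = 16 + 5 = 21)
R(p) = 21
R(n(3, 0))/(-6041) = 21/(-6041) = 21*(-1/6041) = -3/863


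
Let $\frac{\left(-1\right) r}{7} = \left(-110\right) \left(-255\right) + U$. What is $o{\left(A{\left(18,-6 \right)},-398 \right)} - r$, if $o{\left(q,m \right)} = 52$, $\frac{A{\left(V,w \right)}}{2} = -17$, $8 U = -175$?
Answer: $\frac{1569991}{8} \approx 1.9625 \cdot 10^{5}$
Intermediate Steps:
$U = - \frac{175}{8}$ ($U = \frac{1}{8} \left(-175\right) = - \frac{175}{8} \approx -21.875$)
$A{\left(V,w \right)} = -34$ ($A{\left(V,w \right)} = 2 \left(-17\right) = -34$)
$r = - \frac{1569575}{8}$ ($r = - 7 \left(\left(-110\right) \left(-255\right) - \frac{175}{8}\right) = - 7 \left(28050 - \frac{175}{8}\right) = \left(-7\right) \frac{224225}{8} = - \frac{1569575}{8} \approx -1.962 \cdot 10^{5}$)
$o{\left(A{\left(18,-6 \right)},-398 \right)} - r = 52 - - \frac{1569575}{8} = 52 + \frac{1569575}{8} = \frac{1569991}{8}$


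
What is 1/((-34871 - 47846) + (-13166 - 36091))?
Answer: -1/131974 ≈ -7.5772e-6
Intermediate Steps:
1/((-34871 - 47846) + (-13166 - 36091)) = 1/(-82717 - 49257) = 1/(-131974) = -1/131974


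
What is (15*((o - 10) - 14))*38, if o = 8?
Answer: -9120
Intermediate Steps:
(15*((o - 10) - 14))*38 = (15*((8 - 10) - 14))*38 = (15*(-2 - 14))*38 = (15*(-16))*38 = -240*38 = -9120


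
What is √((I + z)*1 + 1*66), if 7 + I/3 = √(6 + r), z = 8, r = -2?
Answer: √59 ≈ 7.6811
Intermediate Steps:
I = -15 (I = -21 + 3*√(6 - 2) = -21 + 3*√4 = -21 + 3*2 = -21 + 6 = -15)
√((I + z)*1 + 1*66) = √((-15 + 8)*1 + 1*66) = √(-7*1 + 66) = √(-7 + 66) = √59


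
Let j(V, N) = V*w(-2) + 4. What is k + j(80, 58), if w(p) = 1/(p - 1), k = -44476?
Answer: -133496/3 ≈ -44499.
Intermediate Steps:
w(p) = 1/(-1 + p)
j(V, N) = 4 - V/3 (j(V, N) = V/(-1 - 2) + 4 = V/(-3) + 4 = V*(-⅓) + 4 = -V/3 + 4 = 4 - V/3)
k + j(80, 58) = -44476 + (4 - ⅓*80) = -44476 + (4 - 80/3) = -44476 - 68/3 = -133496/3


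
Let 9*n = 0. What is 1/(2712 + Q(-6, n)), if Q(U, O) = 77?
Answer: 1/2789 ≈ 0.00035855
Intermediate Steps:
n = 0 (n = (⅑)*0 = 0)
1/(2712 + Q(-6, n)) = 1/(2712 + 77) = 1/2789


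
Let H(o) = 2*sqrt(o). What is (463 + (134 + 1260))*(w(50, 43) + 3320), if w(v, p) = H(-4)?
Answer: 6165240 + 7428*I ≈ 6.1652e+6 + 7428.0*I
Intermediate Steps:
w(v, p) = 4*I (w(v, p) = 2*sqrt(-4) = 2*(2*I) = 4*I)
(463 + (134 + 1260))*(w(50, 43) + 3320) = (463 + (134 + 1260))*(4*I + 3320) = (463 + 1394)*(3320 + 4*I) = 1857*(3320 + 4*I) = 6165240 + 7428*I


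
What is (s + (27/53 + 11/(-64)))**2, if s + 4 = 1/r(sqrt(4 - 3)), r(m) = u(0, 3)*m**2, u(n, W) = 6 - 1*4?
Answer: 115068529/11505664 ≈ 10.001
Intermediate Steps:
u(n, W) = 2 (u(n, W) = 6 - 4 = 2)
r(m) = 2*m**2
s = -7/2 (s = -4 + 1/(2*(sqrt(4 - 3))**2) = -4 + 1/(2*(sqrt(1))**2) = -4 + 1/(2*1**2) = -4 + 1/(2*1) = -4 + 1/2 = -7/2 ≈ -3.5000)
(s + (27/53 + 11/(-64)))**2 = (-7/2 + (27/53 + 11/(-64)))**2 = (-7/2 + (27*(1/53) + 11*(-1/64)))**2 = (-7/2 + (27/53 - 11/64))**2 = (-7/2 + 1145/3392)**2 = (-10727/3392)**2 = 115068529/11505664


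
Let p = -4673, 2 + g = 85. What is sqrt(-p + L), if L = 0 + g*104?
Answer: sqrt(13305) ≈ 115.35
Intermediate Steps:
g = 83 (g = -2 + 85 = 83)
L = 8632 (L = 0 + 83*104 = 0 + 8632 = 8632)
sqrt(-p + L) = sqrt(-1*(-4673) + 8632) = sqrt(4673 + 8632) = sqrt(13305)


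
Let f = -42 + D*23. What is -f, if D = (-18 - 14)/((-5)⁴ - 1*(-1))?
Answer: 13514/313 ≈ 43.176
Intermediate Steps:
D = -16/313 (D = -32/(625 + 1) = -32/626 = -32*1/626 = -16/313 ≈ -0.051118)
f = -13514/313 (f = -42 - 16/313*23 = -42 - 368/313 = -13514/313 ≈ -43.176)
-f = -1*(-13514/313) = 13514/313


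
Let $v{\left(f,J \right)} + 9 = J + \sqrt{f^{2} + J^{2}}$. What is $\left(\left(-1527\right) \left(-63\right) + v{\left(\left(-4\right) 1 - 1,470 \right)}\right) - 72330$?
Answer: $24332 + 5 \sqrt{8837} \approx 24802.0$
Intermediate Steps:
$v{\left(f,J \right)} = -9 + J + \sqrt{J^{2} + f^{2}}$ ($v{\left(f,J \right)} = -9 + \left(J + \sqrt{f^{2} + J^{2}}\right) = -9 + \left(J + \sqrt{J^{2} + f^{2}}\right) = -9 + J + \sqrt{J^{2} + f^{2}}$)
$\left(\left(-1527\right) \left(-63\right) + v{\left(\left(-4\right) 1 - 1,470 \right)}\right) - 72330 = \left(\left(-1527\right) \left(-63\right) + \left(-9 + 470 + \sqrt{470^{2} + \left(\left(-4\right) 1 - 1\right)^{2}}\right)\right) - 72330 = \left(96201 + \left(-9 + 470 + \sqrt{220900 + \left(-4 - 1\right)^{2}}\right)\right) - 72330 = \left(96201 + \left(-9 + 470 + \sqrt{220900 + \left(-5\right)^{2}}\right)\right) - 72330 = \left(96201 + \left(-9 + 470 + \sqrt{220900 + 25}\right)\right) - 72330 = \left(96201 + \left(-9 + 470 + \sqrt{220925}\right)\right) - 72330 = \left(96201 + \left(-9 + 470 + 5 \sqrt{8837}\right)\right) - 72330 = \left(96201 + \left(461 + 5 \sqrt{8837}\right)\right) - 72330 = \left(96662 + 5 \sqrt{8837}\right) - 72330 = 24332 + 5 \sqrt{8837}$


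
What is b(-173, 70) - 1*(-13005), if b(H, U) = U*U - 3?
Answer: 17902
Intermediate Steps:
b(H, U) = -3 + U**2 (b(H, U) = U**2 - 3 = -3 + U**2)
b(-173, 70) - 1*(-13005) = (-3 + 70**2) - 1*(-13005) = (-3 + 4900) + 13005 = 4897 + 13005 = 17902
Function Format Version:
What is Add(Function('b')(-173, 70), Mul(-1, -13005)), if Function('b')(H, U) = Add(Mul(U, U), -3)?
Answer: 17902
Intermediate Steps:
Function('b')(H, U) = Add(-3, Pow(U, 2)) (Function('b')(H, U) = Add(Pow(U, 2), -3) = Add(-3, Pow(U, 2)))
Add(Function('b')(-173, 70), Mul(-1, -13005)) = Add(Add(-3, Pow(70, 2)), Mul(-1, -13005)) = Add(Add(-3, 4900), 13005) = Add(4897, 13005) = 17902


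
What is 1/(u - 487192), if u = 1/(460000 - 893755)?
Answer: -433755/211321965961 ≈ -2.0526e-6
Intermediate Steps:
u = -1/433755 (u = 1/(-433755) = -1/433755 ≈ -2.3054e-6)
1/(u - 487192) = 1/(-1/433755 - 487192) = 1/(-211321965961/433755) = -433755/211321965961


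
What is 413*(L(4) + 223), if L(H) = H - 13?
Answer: 88382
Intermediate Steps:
L(H) = -13 + H
413*(L(4) + 223) = 413*((-13 + 4) + 223) = 413*(-9 + 223) = 413*214 = 88382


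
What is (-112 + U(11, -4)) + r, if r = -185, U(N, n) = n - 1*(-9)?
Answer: -292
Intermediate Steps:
U(N, n) = 9 + n (U(N, n) = n + 9 = 9 + n)
(-112 + U(11, -4)) + r = (-112 + (9 - 4)) - 185 = (-112 + 5) - 185 = -107 - 185 = -292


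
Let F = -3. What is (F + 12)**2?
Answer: 81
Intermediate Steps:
(F + 12)**2 = (-3 + 12)**2 = 9**2 = 81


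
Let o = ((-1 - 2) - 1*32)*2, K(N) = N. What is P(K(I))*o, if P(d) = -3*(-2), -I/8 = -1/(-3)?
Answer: -420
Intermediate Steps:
I = -8/3 (I = -(-8)/(-3) = -(-8)*(-1)/3 = -8*1/3 = -8/3 ≈ -2.6667)
P(d) = 6
o = -70 (o = (-3 - 32)*2 = -35*2 = -70)
P(K(I))*o = 6*(-70) = -420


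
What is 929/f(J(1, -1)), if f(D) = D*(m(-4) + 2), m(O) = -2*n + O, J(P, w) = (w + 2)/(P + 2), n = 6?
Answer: -2787/14 ≈ -199.07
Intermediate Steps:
J(P, w) = (2 + w)/(2 + P)
m(O) = -12 + O (m(O) = -2*6 + O = -12 + O)
f(D) = -14*D (f(D) = D*((-12 - 4) + 2) = D*(-16 + 2) = D*(-14) = -14*D)
929/f(J(1, -1)) = 929/((-14*(2 - 1)/(2 + 1))) = 929/((-14/3)) = 929/((-14*1/3)) = 929/(-14/3) = 929*(-3/14) = -2787/14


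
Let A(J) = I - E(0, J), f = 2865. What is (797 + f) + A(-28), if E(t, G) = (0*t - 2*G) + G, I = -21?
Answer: 3613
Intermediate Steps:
E(t, G) = -G (E(t, G) = (0 - 2*G) + G = -2*G + G = -G)
A(J) = -21 + J (A(J) = -21 - (-1)*J = -21 + J)
(797 + f) + A(-28) = (797 + 2865) + (-21 - 28) = 3662 - 49 = 3613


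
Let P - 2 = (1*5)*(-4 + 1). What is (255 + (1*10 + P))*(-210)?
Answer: -52920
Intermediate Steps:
P = -13 (P = 2 + (1*5)*(-4 + 1) = 2 + 5*(-3) = 2 - 15 = -13)
(255 + (1*10 + P))*(-210) = (255 + (1*10 - 13))*(-210) = (255 + (10 - 13))*(-210) = (255 - 3)*(-210) = 252*(-210) = -52920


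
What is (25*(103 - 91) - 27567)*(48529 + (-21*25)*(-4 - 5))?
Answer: -1452076818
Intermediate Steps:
(25*(103 - 91) - 27567)*(48529 + (-21*25)*(-4 - 5)) = (25*12 - 27567)*(48529 - 525*(-9)) = (300 - 27567)*(48529 + 4725) = -27267*53254 = -1452076818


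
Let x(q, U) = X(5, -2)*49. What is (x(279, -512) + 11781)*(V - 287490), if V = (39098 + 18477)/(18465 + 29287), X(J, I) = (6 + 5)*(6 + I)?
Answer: -4070839027255/1016 ≈ -4.0067e+9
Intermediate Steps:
X(J, I) = 66 + 11*I (X(J, I) = 11*(6 + I) = 66 + 11*I)
V = 1225/1016 (V = 57575/47752 = 57575*(1/47752) = 1225/1016 ≈ 1.2057)
x(q, U) = 2156 (x(q, U) = (66 + 11*(-2))*49 = (66 - 22)*49 = 44*49 = 2156)
(x(279, -512) + 11781)*(V - 287490) = (2156 + 11781)*(1225/1016 - 287490) = 13937*(-292088615/1016) = -4070839027255/1016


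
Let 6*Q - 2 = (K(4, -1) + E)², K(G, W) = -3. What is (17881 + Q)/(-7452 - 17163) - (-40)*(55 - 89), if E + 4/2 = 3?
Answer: -33494282/24615 ≈ -1360.7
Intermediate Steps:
E = 1 (E = -2 + 3 = 1)
Q = 1 (Q = ⅓ + (-3 + 1)²/6 = ⅓ + (⅙)*(-2)² = ⅓ + (⅙)*4 = ⅓ + ⅔ = 1)
(17881 + Q)/(-7452 - 17163) - (-40)*(55 - 89) = (17881 + 1)/(-7452 - 17163) - (-40)*(55 - 89) = 17882/(-24615) - (-40)*(-34) = 17882*(-1/24615) - 1*1360 = -17882/24615 - 1360 = -33494282/24615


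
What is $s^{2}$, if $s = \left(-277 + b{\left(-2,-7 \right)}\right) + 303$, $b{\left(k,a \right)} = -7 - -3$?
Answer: $484$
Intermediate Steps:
$b{\left(k,a \right)} = -4$ ($b{\left(k,a \right)} = -7 + 3 = -4$)
$s = 22$ ($s = \left(-277 - 4\right) + 303 = -281 + 303 = 22$)
$s^{2} = 22^{2} = 484$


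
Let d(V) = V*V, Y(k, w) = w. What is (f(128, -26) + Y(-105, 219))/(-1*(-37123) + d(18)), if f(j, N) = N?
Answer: 193/37447 ≈ 0.0051540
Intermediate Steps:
d(V) = V**2
(f(128, -26) + Y(-105, 219))/(-1*(-37123) + d(18)) = (-26 + 219)/(-1*(-37123) + 18**2) = 193/(37123 + 324) = 193/37447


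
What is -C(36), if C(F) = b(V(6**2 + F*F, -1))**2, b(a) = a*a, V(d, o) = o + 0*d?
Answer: -1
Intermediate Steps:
V(d, o) = o (V(d, o) = o + 0 = o)
b(a) = a**2
C(F) = 1 (C(F) = ((-1)**2)**2 = 1**2 = 1)
-C(36) = -1*1 = -1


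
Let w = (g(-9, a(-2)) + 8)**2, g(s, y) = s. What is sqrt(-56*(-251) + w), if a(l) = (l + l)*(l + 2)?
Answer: sqrt(14057) ≈ 118.56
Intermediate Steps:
a(l) = 2*l*(2 + l) (a(l) = (2*l)*(2 + l) = 2*l*(2 + l))
w = 1 (w = (-9 + 8)**2 = (-1)**2 = 1)
sqrt(-56*(-251) + w) = sqrt(-56*(-251) + 1) = sqrt(14056 + 1) = sqrt(14057)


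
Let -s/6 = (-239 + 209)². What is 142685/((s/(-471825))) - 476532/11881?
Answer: 1184969286759/95048 ≈ 1.2467e+7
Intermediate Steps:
s = -5400 (s = -6*(-239 + 209)² = -6*(-30)² = -6*900 = -5400)
142685/((s/(-471825))) - 476532/11881 = 142685/((-5400/(-471825))) - 476532/11881 = 142685/((-5400*(-1/471825))) - 476532*1/11881 = 142685/(8/699) - 476532/11881 = 142685*(699/8) - 476532/11881 = 99736815/8 - 476532/11881 = 1184969286759/95048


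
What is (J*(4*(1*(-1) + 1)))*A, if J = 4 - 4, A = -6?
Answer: 0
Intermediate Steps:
J = 0
(J*(4*(1*(-1) + 1)))*A = (0*(4*(1*(-1) + 1)))*(-6) = (0*(4*(-1 + 1)))*(-6) = (0*(4*0))*(-6) = (0*0)*(-6) = 0*(-6) = 0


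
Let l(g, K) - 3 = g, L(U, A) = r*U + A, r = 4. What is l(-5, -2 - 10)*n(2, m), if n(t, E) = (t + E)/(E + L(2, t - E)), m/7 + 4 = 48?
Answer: -62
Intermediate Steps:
m = 308 (m = -28 + 7*48 = -28 + 336 = 308)
L(U, A) = A + 4*U (L(U, A) = 4*U + A = A + 4*U)
n(t, E) = (E + t)/(8 + t) (n(t, E) = (t + E)/(E + ((t - E) + 4*2)) = (E + t)/(E + ((t - E) + 8)) = (E + t)/(E + (8 + t - E)) = (E + t)/(8 + t))
l(g, K) = 3 + g
l(-5, -2 - 10)*n(2, m) = (3 - 5)*((308 + 2)/(8 + 2)) = -2*310/10 = -310/5 = -2*31 = -62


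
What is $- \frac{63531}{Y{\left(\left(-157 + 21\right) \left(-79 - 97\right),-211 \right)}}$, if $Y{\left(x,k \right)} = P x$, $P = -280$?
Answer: $\frac{63531}{6702080} \approx 0.0094793$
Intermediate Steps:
$Y{\left(x,k \right)} = - 280 x$
$- \frac{63531}{Y{\left(\left(-157 + 21\right) \left(-79 - 97\right),-211 \right)}} = - \frac{63531}{\left(-280\right) \left(-157 + 21\right) \left(-79 - 97\right)} = - \frac{63531}{\left(-280\right) \left(\left(-136\right) \left(-176\right)\right)} = - \frac{63531}{\left(-280\right) 23936} = - \frac{63531}{-6702080} = \left(-63531\right) \left(- \frac{1}{6702080}\right) = \frac{63531}{6702080}$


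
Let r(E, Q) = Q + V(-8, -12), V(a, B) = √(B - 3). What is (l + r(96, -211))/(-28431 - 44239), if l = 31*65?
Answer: -902/36335 - I*√15/72670 ≈ -0.024825 - 5.3296e-5*I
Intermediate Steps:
V(a, B) = √(-3 + B)
l = 2015
r(E, Q) = Q + I*√15 (r(E, Q) = Q + √(-3 - 12) = Q + √(-15) = Q + I*√15)
(l + r(96, -211))/(-28431 - 44239) = (2015 + (-211 + I*√15))/(-28431 - 44239) = (1804 + I*√15)/(-72670) = (1804 + I*√15)*(-1/72670) = -902/36335 - I*√15/72670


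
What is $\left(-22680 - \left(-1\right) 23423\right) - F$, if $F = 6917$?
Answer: $-6174$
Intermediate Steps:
$\left(-22680 - \left(-1\right) 23423\right) - F = \left(-22680 - \left(-1\right) 23423\right) - 6917 = \left(-22680 - -23423\right) - 6917 = \left(-22680 + 23423\right) - 6917 = 743 - 6917 = -6174$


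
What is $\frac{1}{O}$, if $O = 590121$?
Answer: $\frac{1}{590121} \approx 1.6946 \cdot 10^{-6}$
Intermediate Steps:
$\frac{1}{O} = \frac{1}{590121}$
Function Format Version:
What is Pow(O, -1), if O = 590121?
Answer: Rational(1, 590121) ≈ 1.6946e-6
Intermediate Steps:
Pow(O, -1) = Pow(590121, -1) = Rational(1, 590121)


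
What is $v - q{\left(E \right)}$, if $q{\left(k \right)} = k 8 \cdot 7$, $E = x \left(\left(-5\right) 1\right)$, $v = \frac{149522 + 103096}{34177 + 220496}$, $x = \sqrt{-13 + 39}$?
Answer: $\frac{84206}{84891} + 280 \sqrt{26} \approx 1428.7$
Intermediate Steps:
$x = \sqrt{26} \approx 5.099$
$v = \frac{84206}{84891}$ ($v = \frac{252618}{254673} = 252618 \cdot \frac{1}{254673} = \frac{84206}{84891} \approx 0.99193$)
$E = - 5 \sqrt{26}$ ($E = \sqrt{26} \left(\left(-5\right) 1\right) = \sqrt{26} \left(-5\right) = - 5 \sqrt{26} \approx -25.495$)
$q{\left(k \right)} = 56 k$ ($q{\left(k \right)} = 8 k 7 = 56 k$)
$v - q{\left(E \right)} = \frac{84206}{84891} - 56 \left(- 5 \sqrt{26}\right) = \frac{84206}{84891} - - 280 \sqrt{26} = \frac{84206}{84891} + 280 \sqrt{26}$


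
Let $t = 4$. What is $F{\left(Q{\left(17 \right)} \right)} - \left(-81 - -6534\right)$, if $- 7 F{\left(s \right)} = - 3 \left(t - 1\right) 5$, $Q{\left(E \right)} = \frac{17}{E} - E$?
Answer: $- \frac{45126}{7} \approx -6446.6$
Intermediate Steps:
$Q{\left(E \right)} = - E + \frac{17}{E}$
$F{\left(s \right)} = \frac{45}{7}$ ($F{\left(s \right)} = - \frac{- 3 \left(4 - 1\right) 5}{7} = - \frac{\left(-3\right) 3 \cdot 5}{7} = - \frac{\left(-9\right) 5}{7} = \left(- \frac{1}{7}\right) \left(-45\right) = \frac{45}{7}$)
$F{\left(Q{\left(17 \right)} \right)} - \left(-81 - -6534\right) = \frac{45}{7} - \left(-81 - -6534\right) = \frac{45}{7} - \left(-81 + 6534\right) = \frac{45}{7} - 6453 = - \frac{45126}{7}$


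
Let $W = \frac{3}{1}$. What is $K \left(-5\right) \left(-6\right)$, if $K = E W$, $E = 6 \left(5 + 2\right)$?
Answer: $3780$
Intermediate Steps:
$W = 3$ ($W = 3 \cdot 1 = 3$)
$E = 42$ ($E = 6 \cdot 7 = 42$)
$K = 126$ ($K = 42 \cdot 3 = 126$)
$K \left(-5\right) \left(-6\right) = 126 \left(-5\right) \left(-6\right) = \left(-630\right) \left(-6\right) = 3780$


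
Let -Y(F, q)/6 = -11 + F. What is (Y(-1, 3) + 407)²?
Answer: 229441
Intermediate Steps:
Y(F, q) = 66 - 6*F (Y(F, q) = -6*(-11 + F) = 66 - 6*F)
(Y(-1, 3) + 407)² = ((66 - 6*(-1)) + 407)² = ((66 + 6) + 407)² = (72 + 407)² = 479² = 229441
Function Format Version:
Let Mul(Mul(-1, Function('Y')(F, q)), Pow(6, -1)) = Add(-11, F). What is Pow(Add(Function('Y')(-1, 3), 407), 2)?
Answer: 229441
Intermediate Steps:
Function('Y')(F, q) = Add(66, Mul(-6, F)) (Function('Y')(F, q) = Mul(-6, Add(-11, F)) = Add(66, Mul(-6, F)))
Pow(Add(Function('Y')(-1, 3), 407), 2) = Pow(Add(Add(66, Mul(-6, -1)), 407), 2) = Pow(Add(Add(66, 6), 407), 2) = Pow(Add(72, 407), 2) = Pow(479, 2) = 229441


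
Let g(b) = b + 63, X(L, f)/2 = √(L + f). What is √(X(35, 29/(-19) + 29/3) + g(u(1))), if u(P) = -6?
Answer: √(185193 + 114*√140163)/57 ≈ 8.3747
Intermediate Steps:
X(L, f) = 2*√(L + f)
g(b) = 63 + b
√(X(35, 29/(-19) + 29/3) + g(u(1))) = √(2*√(35 + (29/(-19) + 29/3)) + (63 - 6)) = √(2*√(35 + (29*(-1/19) + 29*(⅓))) + 57) = √(2*√(35 + (-29/19 + 29/3)) + 57) = √(2*√(35 + 464/57) + 57) = √(2*√(2459/57) + 57) = √(2*(√140163/57) + 57) = √(2*√140163/57 + 57) = √(57 + 2*√140163/57)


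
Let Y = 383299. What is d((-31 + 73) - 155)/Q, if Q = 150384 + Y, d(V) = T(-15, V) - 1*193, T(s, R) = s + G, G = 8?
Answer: -200/533683 ≈ -0.00037475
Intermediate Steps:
T(s, R) = 8 + s (T(s, R) = s + 8 = 8 + s)
d(V) = -200 (d(V) = (8 - 15) - 1*193 = -7 - 193 = -200)
Q = 533683 (Q = 150384 + 383299 = 533683)
d((-31 + 73) - 155)/Q = -200/533683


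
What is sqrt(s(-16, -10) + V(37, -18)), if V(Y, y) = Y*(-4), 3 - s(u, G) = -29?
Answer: 2*I*sqrt(29) ≈ 10.77*I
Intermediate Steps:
s(u, G) = 32 (s(u, G) = 3 - 1*(-29) = 3 + 29 = 32)
V(Y, y) = -4*Y
sqrt(s(-16, -10) + V(37, -18)) = sqrt(32 - 4*37) = sqrt(32 - 148) = sqrt(-116) = 2*I*sqrt(29)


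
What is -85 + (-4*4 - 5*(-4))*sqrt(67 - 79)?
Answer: -85 + 8*I*sqrt(3) ≈ -85.0 + 13.856*I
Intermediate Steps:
-85 + (-4*4 - 5*(-4))*sqrt(67 - 79) = -85 + (-16 + 20)*sqrt(-12) = -85 + 4*(2*I*sqrt(3)) = -85 + 8*I*sqrt(3)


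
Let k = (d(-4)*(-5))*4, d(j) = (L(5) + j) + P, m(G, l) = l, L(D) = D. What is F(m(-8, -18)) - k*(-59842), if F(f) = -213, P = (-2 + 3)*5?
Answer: -7181253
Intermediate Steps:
P = 5 (P = 1*5 = 5)
d(j) = 10 + j (d(j) = (5 + j) + 5 = 10 + j)
k = -120 (k = ((10 - 4)*(-5))*4 = (6*(-5))*4 = -30*4 = -120)
F(m(-8, -18)) - k*(-59842) = -213 - (-120)*(-59842) = -213 - 1*7181040 = -213 - 7181040 = -7181253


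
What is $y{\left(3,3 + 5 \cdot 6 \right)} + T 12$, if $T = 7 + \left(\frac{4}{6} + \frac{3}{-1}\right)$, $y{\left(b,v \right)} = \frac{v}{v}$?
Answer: $57$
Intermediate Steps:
$y{\left(b,v \right)} = 1$
$T = \frac{14}{3}$ ($T = 7 + \left(4 \cdot \frac{1}{6} + 3 \left(-1\right)\right) = 7 + \left(\frac{2}{3} - 3\right) = 7 - \frac{7}{3} = \frac{14}{3} \approx 4.6667$)
$y{\left(3,3 + 5 \cdot 6 \right)} + T 12 = 1 + \frac{14}{3} \cdot 12 = 1 + 56 = 57$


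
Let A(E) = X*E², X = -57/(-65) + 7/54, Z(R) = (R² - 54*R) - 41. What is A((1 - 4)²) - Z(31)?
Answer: 108619/130 ≈ 835.53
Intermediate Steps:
Z(R) = -41 + R² - 54*R
X = 3533/3510 (X = -57*(-1/65) + 7*(1/54) = 57/65 + 7/54 = 3533/3510 ≈ 1.0066)
A(E) = 3533*E²/3510
A((1 - 4)²) - Z(31) = 3533*((1 - 4)²)²/3510 - (-41 + 31² - 54*31) = 3533*((-3)²)²/3510 - (-41 + 961 - 1674) = (3533/3510)*9² - 1*(-754) = (3533/3510)*81 + 754 = 10599/130 + 754 = 108619/130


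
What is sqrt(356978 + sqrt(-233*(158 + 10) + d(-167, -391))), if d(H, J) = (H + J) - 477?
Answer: sqrt(356978 + I*sqrt(40179)) ≈ 597.48 + 0.168*I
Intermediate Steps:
d(H, J) = -477 + H + J
sqrt(356978 + sqrt(-233*(158 + 10) + d(-167, -391))) = sqrt(356978 + sqrt(-233*(158 + 10) + (-477 - 167 - 391))) = sqrt(356978 + sqrt(-233*168 - 1035)) = sqrt(356978 + sqrt(-39144 - 1035)) = sqrt(356978 + sqrt(-40179)) = sqrt(356978 + I*sqrt(40179))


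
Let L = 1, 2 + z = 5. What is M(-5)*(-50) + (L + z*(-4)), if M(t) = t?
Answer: 239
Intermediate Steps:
z = 3 (z = -2 + 5 = 3)
M(-5)*(-50) + (L + z*(-4)) = -5*(-50) + (1 + 3*(-4)) = 250 + (1 - 12) = 250 - 11 = 239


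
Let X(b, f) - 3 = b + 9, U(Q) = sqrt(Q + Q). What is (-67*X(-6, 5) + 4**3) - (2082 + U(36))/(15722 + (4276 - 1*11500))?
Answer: -1437203/4249 - 3*sqrt(2)/4249 ≈ -338.25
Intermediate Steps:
U(Q) = sqrt(2)*sqrt(Q) (U(Q) = sqrt(2*Q) = sqrt(2)*sqrt(Q))
X(b, f) = 12 + b (X(b, f) = 3 + (b + 9) = 3 + (9 + b) = 12 + b)
(-67*X(-6, 5) + 4**3) - (2082 + U(36))/(15722 + (4276 - 1*11500)) = (-67*(12 - 6) + 4**3) - (2082 + sqrt(2)*sqrt(36))/(15722 + (4276 - 1*11500)) = (-67*6 + 64) - (2082 + sqrt(2)*6)/(15722 + (4276 - 11500)) = (-402 + 64) - (2082 + 6*sqrt(2))/(15722 - 7224) = -338 - (2082 + 6*sqrt(2))/8498 = -338 - (1041/4249 + 3*sqrt(2)/4249) = -338 + (-1041/4249 - 3*sqrt(2)/4249) = -1437203/4249 - 3*sqrt(2)/4249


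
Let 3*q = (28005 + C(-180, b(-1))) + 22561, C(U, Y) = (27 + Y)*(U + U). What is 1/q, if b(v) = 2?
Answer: 3/40126 ≈ 7.4764e-5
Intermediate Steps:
C(U, Y) = 2*U*(27 + Y) (C(U, Y) = (27 + Y)*(2*U) = 2*U*(27 + Y))
q = 40126/3 (q = ((28005 + 2*(-180)*(27 + 2)) + 22561)/3 = ((28005 + 2*(-180)*29) + 22561)/3 = ((28005 - 10440) + 22561)/3 = (17565 + 22561)/3 = (⅓)*40126 = 40126/3 ≈ 13375.)
1/q = 1/(40126/3) = 3/40126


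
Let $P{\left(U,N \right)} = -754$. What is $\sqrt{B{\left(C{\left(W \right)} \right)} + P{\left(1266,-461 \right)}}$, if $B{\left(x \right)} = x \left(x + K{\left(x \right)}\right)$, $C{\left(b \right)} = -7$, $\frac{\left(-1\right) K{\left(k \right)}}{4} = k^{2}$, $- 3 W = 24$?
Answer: $\sqrt{667} \approx 25.826$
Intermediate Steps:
$W = -8$ ($W = \left(- \frac{1}{3}\right) 24 = -8$)
$K{\left(k \right)} = - 4 k^{2}$
$B{\left(x \right)} = x \left(x - 4 x^{2}\right)$
$\sqrt{B{\left(C{\left(W \right)} \right)} + P{\left(1266,-461 \right)}} = \sqrt{\left(-7\right)^{2} \left(1 - -28\right) - 754} = \sqrt{49 \left(1 + 28\right) - 754} = \sqrt{49 \cdot 29 - 754} = \sqrt{1421 - 754} = \sqrt{667}$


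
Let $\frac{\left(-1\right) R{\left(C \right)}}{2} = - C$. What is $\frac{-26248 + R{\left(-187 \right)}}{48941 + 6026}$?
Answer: $- \frac{26622}{54967} \approx -0.48433$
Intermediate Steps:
$R{\left(C \right)} = 2 C$ ($R{\left(C \right)} = - 2 \left(- C\right) = 2 C$)
$\frac{-26248 + R{\left(-187 \right)}}{48941 + 6026} = \frac{-26248 + 2 \left(-187\right)}{48941 + 6026} = \frac{-26248 - 374}{54967} = \left(-26622\right) \frac{1}{54967} = - \frac{26622}{54967}$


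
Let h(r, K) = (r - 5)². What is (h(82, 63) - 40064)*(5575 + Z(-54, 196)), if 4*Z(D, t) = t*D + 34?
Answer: -200543125/2 ≈ -1.0027e+8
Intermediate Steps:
Z(D, t) = 17/2 + D*t/4 (Z(D, t) = (t*D + 34)/4 = (D*t + 34)/4 = (34 + D*t)/4 = 17/2 + D*t/4)
h(r, K) = (-5 + r)²
(h(82, 63) - 40064)*(5575 + Z(-54, 196)) = ((-5 + 82)² - 40064)*(5575 + (17/2 + (¼)*(-54)*196)) = (77² - 40064)*(5575 + (17/2 - 2646)) = (5929 - 40064)*(5575 - 5275/2) = -34135*5875/2 = -200543125/2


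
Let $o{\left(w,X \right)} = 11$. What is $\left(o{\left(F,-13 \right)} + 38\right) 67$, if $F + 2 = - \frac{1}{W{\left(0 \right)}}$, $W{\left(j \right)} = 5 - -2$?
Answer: $3283$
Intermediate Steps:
$W{\left(j \right)} = 7$ ($W{\left(j \right)} = 5 + 2 = 7$)
$F = - \frac{15}{7}$ ($F = -2 - \frac{1}{7} = - \frac{15}{7} \approx -2.1429$)
$\left(o{\left(F,-13 \right)} + 38\right) 67 = \left(11 + 38\right) 67 = 49 \cdot 67 = 3283$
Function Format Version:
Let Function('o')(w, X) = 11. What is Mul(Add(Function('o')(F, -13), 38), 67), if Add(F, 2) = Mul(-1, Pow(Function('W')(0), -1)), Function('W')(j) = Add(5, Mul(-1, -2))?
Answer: 3283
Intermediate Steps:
Function('W')(j) = 7 (Function('W')(j) = Add(5, 2) = 7)
F = Rational(-15, 7) (F = Add(-2, Mul(-1, Pow(7, -1))) = Add(-2, Mul(-1, Rational(1, 7))) = Add(-2, Rational(-1, 7)) = Rational(-15, 7) ≈ -2.1429)
Mul(Add(Function('o')(F, -13), 38), 67) = Mul(Add(11, 38), 67) = Mul(49, 67) = 3283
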